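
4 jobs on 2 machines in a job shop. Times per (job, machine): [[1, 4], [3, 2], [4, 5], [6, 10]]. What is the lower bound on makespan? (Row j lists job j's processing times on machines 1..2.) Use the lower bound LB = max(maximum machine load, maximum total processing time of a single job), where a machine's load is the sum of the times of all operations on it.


Machine loads:
  Machine 1: 1 + 3 + 4 + 6 = 14
  Machine 2: 4 + 2 + 5 + 10 = 21
Max machine load = 21
Job totals:
  Job 1: 5
  Job 2: 5
  Job 3: 9
  Job 4: 16
Max job total = 16
Lower bound = max(21, 16) = 21

21


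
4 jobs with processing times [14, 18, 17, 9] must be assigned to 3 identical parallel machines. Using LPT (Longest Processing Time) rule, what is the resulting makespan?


Sort jobs in decreasing order (LPT): [18, 17, 14, 9]
Assign each job to the least loaded machine:
  Machine 1: jobs [18], load = 18
  Machine 2: jobs [17], load = 17
  Machine 3: jobs [14, 9], load = 23
Makespan = max load = 23

23


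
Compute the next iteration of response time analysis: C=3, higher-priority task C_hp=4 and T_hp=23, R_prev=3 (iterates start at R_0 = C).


R_next = C + ceil(R_prev / T_hp) * C_hp
ceil(3 / 23) = ceil(0.1304) = 1
Interference = 1 * 4 = 4
R_next = 3 + 4 = 7

7


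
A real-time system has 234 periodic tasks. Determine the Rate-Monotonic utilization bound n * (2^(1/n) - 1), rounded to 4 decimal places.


Compute 2^(1/234) = 1.0029665590
Subtract 1: 1.0029665590 - 1 = 0.0029665590
Multiply by n: 234 * 0.0029665590 = 0.6941748060
Round to 4 dp: 0.6942

0.6942


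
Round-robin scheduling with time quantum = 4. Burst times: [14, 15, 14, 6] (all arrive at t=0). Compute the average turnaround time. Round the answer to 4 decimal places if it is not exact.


Time quantum = 4
Execution trace:
  J1 runs 4 units, time = 4
  J2 runs 4 units, time = 8
  J3 runs 4 units, time = 12
  J4 runs 4 units, time = 16
  J1 runs 4 units, time = 20
  J2 runs 4 units, time = 24
  J3 runs 4 units, time = 28
  J4 runs 2 units, time = 30
  J1 runs 4 units, time = 34
  J2 runs 4 units, time = 38
  J3 runs 4 units, time = 42
  J1 runs 2 units, time = 44
  J2 runs 3 units, time = 47
  J3 runs 2 units, time = 49
Finish times: [44, 47, 49, 30]
Average turnaround = 170/4 = 42.5

42.5


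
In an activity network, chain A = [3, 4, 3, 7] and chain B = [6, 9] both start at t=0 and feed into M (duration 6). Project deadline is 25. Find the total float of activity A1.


Forward pass: ES(A1) = sum of predecessors on chain A = 0
EF = ES + duration = 0 + 3 = 3
Backward pass: LF(M) = deadline = 25; LS(M) = 25 - 6 = 19
LF(A1) = LS(M) - sum(successors on chain A) = 19 - 14 = 5
LS = LF - duration = 5 - 3 = 2
Total float = LS - ES = 2 - 0 = 2

2


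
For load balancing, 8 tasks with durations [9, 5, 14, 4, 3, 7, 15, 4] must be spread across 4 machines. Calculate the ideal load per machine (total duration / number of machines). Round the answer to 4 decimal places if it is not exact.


Total processing time = 9 + 5 + 14 + 4 + 3 + 7 + 15 + 4 = 61
Number of machines = 4
Ideal balanced load = 61 / 4 = 15.25

15.25


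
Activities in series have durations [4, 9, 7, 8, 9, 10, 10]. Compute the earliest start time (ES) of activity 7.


Activity 7 starts after activities 1 through 6 complete.
Predecessor durations: [4, 9, 7, 8, 9, 10]
ES = 4 + 9 + 7 + 8 + 9 + 10 = 47

47


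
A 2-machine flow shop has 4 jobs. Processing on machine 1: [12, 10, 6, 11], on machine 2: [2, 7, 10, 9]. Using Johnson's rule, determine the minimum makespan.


Apply Johnson's rule:
  Group 1 (a <= b): [(3, 6, 10)]
  Group 2 (a > b): [(4, 11, 9), (2, 10, 7), (1, 12, 2)]
Optimal job order: [3, 4, 2, 1]
Schedule:
  Job 3: M1 done at 6, M2 done at 16
  Job 4: M1 done at 17, M2 done at 26
  Job 2: M1 done at 27, M2 done at 34
  Job 1: M1 done at 39, M2 done at 41
Makespan = 41

41


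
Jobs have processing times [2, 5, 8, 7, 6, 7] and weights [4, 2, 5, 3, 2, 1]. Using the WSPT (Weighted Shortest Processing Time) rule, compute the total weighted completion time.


Compute p/w ratios and sort ascending (WSPT): [(2, 4), (8, 5), (7, 3), (5, 2), (6, 2), (7, 1)]
Compute weighted completion times:
  Job (p=2,w=4): C=2, w*C=4*2=8
  Job (p=8,w=5): C=10, w*C=5*10=50
  Job (p=7,w=3): C=17, w*C=3*17=51
  Job (p=5,w=2): C=22, w*C=2*22=44
  Job (p=6,w=2): C=28, w*C=2*28=56
  Job (p=7,w=1): C=35, w*C=1*35=35
Total weighted completion time = 244

244


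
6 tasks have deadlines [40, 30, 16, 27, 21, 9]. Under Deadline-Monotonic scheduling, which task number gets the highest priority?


Sort tasks by relative deadline (ascending):
  Task 6: deadline = 9
  Task 3: deadline = 16
  Task 5: deadline = 21
  Task 4: deadline = 27
  Task 2: deadline = 30
  Task 1: deadline = 40
Priority order (highest first): [6, 3, 5, 4, 2, 1]
Highest priority task = 6

6


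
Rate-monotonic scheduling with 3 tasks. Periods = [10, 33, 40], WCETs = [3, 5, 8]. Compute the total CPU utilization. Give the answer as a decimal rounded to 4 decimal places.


Compute individual utilizations (exact fractions):
  Task 1: C/T = 3/10 (approx. 0.3)
  Task 2: C/T = 5/33 (approx. 0.1515)
  Task 3: C/T = 8/40 = 1/5 (approx. 0.2)
Total utilization U = 3/10 + 5/33 + 1/5 = 43/66
Rounded to 4 decimal places: U = 0.6515
RM (Liu & Layland) bound for 3 tasks = 0.779763; compare with U = 43/66 (approx. 0.651515)
U <= bound, so schedulable by RM sufficient condition.

0.6515


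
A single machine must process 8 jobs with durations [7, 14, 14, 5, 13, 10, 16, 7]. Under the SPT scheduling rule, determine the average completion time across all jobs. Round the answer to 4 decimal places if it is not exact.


Sort jobs by processing time (SPT order): [5, 7, 7, 10, 13, 14, 14, 16]
Compute completion times sequentially:
  Job 1: processing = 5, completes at 5
  Job 2: processing = 7, completes at 12
  Job 3: processing = 7, completes at 19
  Job 4: processing = 10, completes at 29
  Job 5: processing = 13, completes at 42
  Job 6: processing = 14, completes at 56
  Job 7: processing = 14, completes at 70
  Job 8: processing = 16, completes at 86
Sum of completion times = 319
Average completion time = 319/8 = 39.875

39.875


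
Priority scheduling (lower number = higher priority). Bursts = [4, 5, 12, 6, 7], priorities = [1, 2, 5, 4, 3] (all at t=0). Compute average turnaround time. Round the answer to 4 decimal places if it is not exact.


Sort by priority (ascending = highest first):
Order: [(1, 4), (2, 5), (3, 7), (4, 6), (5, 12)]
Completion times:
  Priority 1, burst=4, C=4
  Priority 2, burst=5, C=9
  Priority 3, burst=7, C=16
  Priority 4, burst=6, C=22
  Priority 5, burst=12, C=34
Average turnaround = 85/5 = 17.0

17.0


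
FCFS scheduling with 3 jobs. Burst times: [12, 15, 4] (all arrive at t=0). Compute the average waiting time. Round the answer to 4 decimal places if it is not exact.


FCFS order (as given): [12, 15, 4]
Waiting times:
  Job 1: wait = 0
  Job 2: wait = 12
  Job 3: wait = 27
Sum of waiting times = 39
Average waiting time = 39/3 = 13.0

13.0


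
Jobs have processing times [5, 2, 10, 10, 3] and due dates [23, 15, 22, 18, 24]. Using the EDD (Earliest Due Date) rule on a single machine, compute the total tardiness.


Sort by due date (EDD order): [(2, 15), (10, 18), (10, 22), (5, 23), (3, 24)]
Compute completion times and tardiness:
  Job 1: p=2, d=15, C=2, tardiness=max(0,2-15)=0
  Job 2: p=10, d=18, C=12, tardiness=max(0,12-18)=0
  Job 3: p=10, d=22, C=22, tardiness=max(0,22-22)=0
  Job 4: p=5, d=23, C=27, tardiness=max(0,27-23)=4
  Job 5: p=3, d=24, C=30, tardiness=max(0,30-24)=6
Total tardiness = 10

10


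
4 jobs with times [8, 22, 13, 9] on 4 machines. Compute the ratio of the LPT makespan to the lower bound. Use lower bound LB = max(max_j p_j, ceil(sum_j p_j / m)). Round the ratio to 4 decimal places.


LPT order: [22, 13, 9, 8]
Machine loads after assignment: [22, 13, 9, 8]
LPT makespan = 22
Lower bound = max(max_job, ceil(total/4)) = max(22, 13) = 22
Ratio = 22 / 22 = 1.0

1.0


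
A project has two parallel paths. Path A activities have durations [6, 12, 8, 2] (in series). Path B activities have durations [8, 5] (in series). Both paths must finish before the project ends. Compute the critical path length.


Path A total = 6 + 12 + 8 + 2 = 28
Path B total = 8 + 5 = 13
Critical path = longest path = max(28, 13) = 28

28


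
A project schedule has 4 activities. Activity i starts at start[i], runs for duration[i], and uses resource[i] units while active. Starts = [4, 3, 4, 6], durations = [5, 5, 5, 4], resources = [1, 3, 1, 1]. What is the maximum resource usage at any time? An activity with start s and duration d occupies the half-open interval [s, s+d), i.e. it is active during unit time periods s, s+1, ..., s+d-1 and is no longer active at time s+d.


Each activity i is active on [start_i, start_i + duration_i).
Compute total resource usage per time slot:
  t=0: active resources = [], total = 0
  t=1: active resources = [], total = 0
  t=2: active resources = [], total = 0
  t=3: active resources = [3], total = 3
  t=4: active resources = [1, 3, 1], total = 5
  t=5: active resources = [1, 3, 1], total = 5
  t=6: active resources = [1, 3, 1, 1], total = 6
  t=7: active resources = [1, 3, 1, 1], total = 6
  t=8: active resources = [1, 1, 1], total = 3
  t=9: active resources = [1], total = 1
Peak resource demand = 6

6


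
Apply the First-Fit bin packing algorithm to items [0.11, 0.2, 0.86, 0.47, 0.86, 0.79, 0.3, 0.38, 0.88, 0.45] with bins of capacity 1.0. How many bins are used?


Place items sequentially using First-Fit:
  Item 0.11 -> new Bin 1
  Item 0.2 -> Bin 1 (now 0.31)
  Item 0.86 -> new Bin 2
  Item 0.47 -> Bin 1 (now 0.78)
  Item 0.86 -> new Bin 3
  Item 0.79 -> new Bin 4
  Item 0.3 -> new Bin 5
  Item 0.38 -> Bin 5 (now 0.68)
  Item 0.88 -> new Bin 6
  Item 0.45 -> new Bin 7
Total bins used = 7

7


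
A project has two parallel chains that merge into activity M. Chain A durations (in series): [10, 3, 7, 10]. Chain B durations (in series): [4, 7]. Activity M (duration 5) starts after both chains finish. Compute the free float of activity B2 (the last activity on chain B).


ES(B2) = sum of predecessors on chain B = 4
EF(B2) = ES + duration = 4 + 7 = 11
Successor of B2 is M. ES(M) = max(sum(A), sum(B)) = max(30, 11) = 30
Free float = ES(successor) - EF(current) = 30 - 11 = 19

19


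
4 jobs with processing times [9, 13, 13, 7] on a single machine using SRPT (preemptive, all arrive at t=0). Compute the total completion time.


Since all jobs arrive at t=0, SRPT equals SPT ordering.
SPT order: [7, 9, 13, 13]
Completion times:
  Job 1: p=7, C=7
  Job 2: p=9, C=16
  Job 3: p=13, C=29
  Job 4: p=13, C=42
Total completion time = 7 + 16 + 29 + 42 = 94

94


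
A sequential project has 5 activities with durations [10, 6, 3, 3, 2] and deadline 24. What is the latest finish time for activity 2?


LF(activity 2) = deadline - sum of successor durations
Successors: activities 3 through 5 with durations [3, 3, 2]
Sum of successor durations = 8
LF = 24 - 8 = 16

16


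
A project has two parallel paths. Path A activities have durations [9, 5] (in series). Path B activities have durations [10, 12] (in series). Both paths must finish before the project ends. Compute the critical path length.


Path A total = 9 + 5 = 14
Path B total = 10 + 12 = 22
Critical path = longest path = max(14, 22) = 22

22


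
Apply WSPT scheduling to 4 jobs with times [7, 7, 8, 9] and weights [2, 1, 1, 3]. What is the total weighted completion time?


Compute p/w ratios and sort ascending (WSPT): [(9, 3), (7, 2), (7, 1), (8, 1)]
Compute weighted completion times:
  Job (p=9,w=3): C=9, w*C=3*9=27
  Job (p=7,w=2): C=16, w*C=2*16=32
  Job (p=7,w=1): C=23, w*C=1*23=23
  Job (p=8,w=1): C=31, w*C=1*31=31
Total weighted completion time = 113

113


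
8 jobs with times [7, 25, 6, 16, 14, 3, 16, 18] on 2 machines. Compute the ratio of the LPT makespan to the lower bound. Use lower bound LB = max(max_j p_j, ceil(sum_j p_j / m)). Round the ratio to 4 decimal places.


LPT order: [25, 18, 16, 16, 14, 7, 6, 3]
Machine loads after assignment: [54, 51]
LPT makespan = 54
Lower bound = max(max_job, ceil(total/2)) = max(25, 53) = 53
Ratio = 54 / 53 = 1.0189

1.0189


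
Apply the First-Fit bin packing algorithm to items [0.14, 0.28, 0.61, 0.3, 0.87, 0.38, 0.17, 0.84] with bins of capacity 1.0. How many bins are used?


Place items sequentially using First-Fit:
  Item 0.14 -> new Bin 1
  Item 0.28 -> Bin 1 (now 0.42)
  Item 0.61 -> new Bin 2
  Item 0.3 -> Bin 1 (now 0.72)
  Item 0.87 -> new Bin 3
  Item 0.38 -> Bin 2 (now 0.99)
  Item 0.17 -> Bin 1 (now 0.89)
  Item 0.84 -> new Bin 4
Total bins used = 4

4


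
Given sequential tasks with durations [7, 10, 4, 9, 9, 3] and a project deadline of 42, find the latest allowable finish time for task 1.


LF(activity 1) = deadline - sum of successor durations
Successors: activities 2 through 6 with durations [10, 4, 9, 9, 3]
Sum of successor durations = 35
LF = 42 - 35 = 7

7


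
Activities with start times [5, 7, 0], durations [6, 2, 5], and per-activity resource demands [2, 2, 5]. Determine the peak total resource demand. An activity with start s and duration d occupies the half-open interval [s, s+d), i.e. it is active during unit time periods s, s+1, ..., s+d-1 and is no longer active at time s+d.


Each activity i is active on [start_i, start_i + duration_i).
Compute total resource usage per time slot:
  t=0: active resources = [5], total = 5
  t=1: active resources = [5], total = 5
  t=2: active resources = [5], total = 5
  t=3: active resources = [5], total = 5
  t=4: active resources = [5], total = 5
  t=5: active resources = [2], total = 2
  t=6: active resources = [2], total = 2
  t=7: active resources = [2, 2], total = 4
  t=8: active resources = [2, 2], total = 4
  t=9: active resources = [2], total = 2
  t=10: active resources = [2], total = 2
Peak resource demand = 5

5


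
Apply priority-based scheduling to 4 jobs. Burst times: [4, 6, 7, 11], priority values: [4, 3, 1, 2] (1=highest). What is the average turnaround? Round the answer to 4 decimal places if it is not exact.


Sort by priority (ascending = highest first):
Order: [(1, 7), (2, 11), (3, 6), (4, 4)]
Completion times:
  Priority 1, burst=7, C=7
  Priority 2, burst=11, C=18
  Priority 3, burst=6, C=24
  Priority 4, burst=4, C=28
Average turnaround = 77/4 = 19.25

19.25


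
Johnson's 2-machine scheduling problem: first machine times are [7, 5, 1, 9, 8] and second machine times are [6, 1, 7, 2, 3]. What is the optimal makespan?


Apply Johnson's rule:
  Group 1 (a <= b): [(3, 1, 7)]
  Group 2 (a > b): [(1, 7, 6), (5, 8, 3), (4, 9, 2), (2, 5, 1)]
Optimal job order: [3, 1, 5, 4, 2]
Schedule:
  Job 3: M1 done at 1, M2 done at 8
  Job 1: M1 done at 8, M2 done at 14
  Job 5: M1 done at 16, M2 done at 19
  Job 4: M1 done at 25, M2 done at 27
  Job 2: M1 done at 30, M2 done at 31
Makespan = 31

31


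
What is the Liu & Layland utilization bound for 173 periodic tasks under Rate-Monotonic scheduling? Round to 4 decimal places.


Compute 2^(1/173) = 1.0040146684
Subtract 1: 1.0040146684 - 1 = 0.0040146684
Multiply by n: 173 * 0.0040146684 = 0.6945376332
Round to 4 dp: 0.6945

0.6945


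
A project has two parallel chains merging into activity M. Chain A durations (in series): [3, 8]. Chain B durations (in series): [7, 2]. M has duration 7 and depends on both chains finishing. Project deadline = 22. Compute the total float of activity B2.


Forward pass: ES(B2) = sum of predecessors on chain B = 7
EF = ES + duration = 7 + 2 = 9
Backward pass: LF(M) = deadline = 22; LS(M) = 22 - 7 = 15
LF(B2) = LS(M) - sum(successors on chain B) = 15 - 0 = 15
LS = LF - duration = 15 - 2 = 13
Total float = LS - ES = 13 - 7 = 6

6


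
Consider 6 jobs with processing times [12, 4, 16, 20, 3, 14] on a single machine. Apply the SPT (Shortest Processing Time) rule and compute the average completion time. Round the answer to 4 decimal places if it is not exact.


Sort jobs by processing time (SPT order): [3, 4, 12, 14, 16, 20]
Compute completion times sequentially:
  Job 1: processing = 3, completes at 3
  Job 2: processing = 4, completes at 7
  Job 3: processing = 12, completes at 19
  Job 4: processing = 14, completes at 33
  Job 5: processing = 16, completes at 49
  Job 6: processing = 20, completes at 69
Sum of completion times = 180
Average completion time = 180/6 = 30.0

30.0


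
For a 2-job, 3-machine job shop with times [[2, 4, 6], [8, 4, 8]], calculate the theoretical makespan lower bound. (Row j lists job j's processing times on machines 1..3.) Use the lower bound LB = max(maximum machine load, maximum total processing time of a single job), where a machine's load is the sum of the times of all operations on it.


Machine loads:
  Machine 1: 2 + 8 = 10
  Machine 2: 4 + 4 = 8
  Machine 3: 6 + 8 = 14
Max machine load = 14
Job totals:
  Job 1: 12
  Job 2: 20
Max job total = 20
Lower bound = max(14, 20) = 20

20


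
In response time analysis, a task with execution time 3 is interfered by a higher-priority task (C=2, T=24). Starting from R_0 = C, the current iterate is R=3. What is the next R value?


R_next = C + ceil(R_prev / T_hp) * C_hp
ceil(3 / 24) = ceil(0.125) = 1
Interference = 1 * 2 = 2
R_next = 3 + 2 = 5

5


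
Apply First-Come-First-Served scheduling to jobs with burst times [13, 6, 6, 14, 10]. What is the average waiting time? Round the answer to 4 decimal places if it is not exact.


FCFS order (as given): [13, 6, 6, 14, 10]
Waiting times:
  Job 1: wait = 0
  Job 2: wait = 13
  Job 3: wait = 19
  Job 4: wait = 25
  Job 5: wait = 39
Sum of waiting times = 96
Average waiting time = 96/5 = 19.2

19.2


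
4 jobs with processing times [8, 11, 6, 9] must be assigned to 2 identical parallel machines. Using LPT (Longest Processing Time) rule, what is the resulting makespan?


Sort jobs in decreasing order (LPT): [11, 9, 8, 6]
Assign each job to the least loaded machine:
  Machine 1: jobs [11, 6], load = 17
  Machine 2: jobs [9, 8], load = 17
Makespan = max load = 17

17


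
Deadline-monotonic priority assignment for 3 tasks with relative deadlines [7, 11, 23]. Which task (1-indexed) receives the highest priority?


Sort tasks by relative deadline (ascending):
  Task 1: deadline = 7
  Task 2: deadline = 11
  Task 3: deadline = 23
Priority order (highest first): [1, 2, 3]
Highest priority task = 1

1


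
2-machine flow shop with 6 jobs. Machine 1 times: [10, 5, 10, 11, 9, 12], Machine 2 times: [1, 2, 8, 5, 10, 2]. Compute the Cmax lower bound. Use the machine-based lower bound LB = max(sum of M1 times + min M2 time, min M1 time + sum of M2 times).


LB1 = sum(M1 times) + min(M2 times) = 57 + 1 = 58
LB2 = min(M1 times) + sum(M2 times) = 5 + 28 = 33
Lower bound = max(LB1, LB2) = max(58, 33) = 58

58


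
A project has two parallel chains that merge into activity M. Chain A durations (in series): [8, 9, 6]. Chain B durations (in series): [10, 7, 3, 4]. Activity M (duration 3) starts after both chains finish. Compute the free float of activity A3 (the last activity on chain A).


ES(A3) = sum of predecessors on chain A = 17
EF(A3) = ES + duration = 17 + 6 = 23
Successor of A3 is M. ES(M) = max(sum(A), sum(B)) = max(23, 24) = 24
Free float = ES(successor) - EF(current) = 24 - 23 = 1

1


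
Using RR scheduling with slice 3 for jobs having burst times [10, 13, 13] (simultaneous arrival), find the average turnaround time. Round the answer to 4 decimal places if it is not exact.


Time quantum = 3
Execution trace:
  J1 runs 3 units, time = 3
  J2 runs 3 units, time = 6
  J3 runs 3 units, time = 9
  J1 runs 3 units, time = 12
  J2 runs 3 units, time = 15
  J3 runs 3 units, time = 18
  J1 runs 3 units, time = 21
  J2 runs 3 units, time = 24
  J3 runs 3 units, time = 27
  J1 runs 1 units, time = 28
  J2 runs 3 units, time = 31
  J3 runs 3 units, time = 34
  J2 runs 1 units, time = 35
  J3 runs 1 units, time = 36
Finish times: [28, 35, 36]
Average turnaround = 99/3 = 33.0

33.0


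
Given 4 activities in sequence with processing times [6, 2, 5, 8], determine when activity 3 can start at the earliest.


Activity 3 starts after activities 1 through 2 complete.
Predecessor durations: [6, 2]
ES = 6 + 2 = 8

8


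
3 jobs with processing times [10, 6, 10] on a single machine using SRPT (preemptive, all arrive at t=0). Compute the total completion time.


Since all jobs arrive at t=0, SRPT equals SPT ordering.
SPT order: [6, 10, 10]
Completion times:
  Job 1: p=6, C=6
  Job 2: p=10, C=16
  Job 3: p=10, C=26
Total completion time = 6 + 16 + 26 = 48

48


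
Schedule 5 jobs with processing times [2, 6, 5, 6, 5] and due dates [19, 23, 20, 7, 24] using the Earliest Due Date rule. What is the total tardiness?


Sort by due date (EDD order): [(6, 7), (2, 19), (5, 20), (6, 23), (5, 24)]
Compute completion times and tardiness:
  Job 1: p=6, d=7, C=6, tardiness=max(0,6-7)=0
  Job 2: p=2, d=19, C=8, tardiness=max(0,8-19)=0
  Job 3: p=5, d=20, C=13, tardiness=max(0,13-20)=0
  Job 4: p=6, d=23, C=19, tardiness=max(0,19-23)=0
  Job 5: p=5, d=24, C=24, tardiness=max(0,24-24)=0
Total tardiness = 0

0


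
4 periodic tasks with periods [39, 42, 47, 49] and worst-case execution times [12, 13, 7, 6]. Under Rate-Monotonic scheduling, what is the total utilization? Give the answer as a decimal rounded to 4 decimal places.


Compute individual utilizations (exact fractions):
  Task 1: C/T = 12/39 = 4/13 (approx. 0.3077)
  Task 2: C/T = 13/42 (approx. 0.3095)
  Task 3: C/T = 7/47 (approx. 0.1489)
  Task 4: C/T = 6/49 (approx. 0.1224)
Total utilization U = 4/13 + 13/42 + 7/47 + 6/49 = 159623/179634
Rounded to 4 decimal places: U = 0.8886
RM (Liu & Layland) bound for 4 tasks = 0.756828; compare with U = 159623/179634 (approx. 0.888601)
bound < U <= 1, so the RM sufficient condition is not met (inconclusive; an exact test such as response-time analysis is needed).

0.8886


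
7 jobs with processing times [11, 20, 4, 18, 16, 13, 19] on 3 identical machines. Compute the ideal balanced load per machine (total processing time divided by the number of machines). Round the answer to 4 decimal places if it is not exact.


Total processing time = 11 + 20 + 4 + 18 + 16 + 13 + 19 = 101
Number of machines = 3
Ideal balanced load = 101 / 3 = 33.6667

33.6667


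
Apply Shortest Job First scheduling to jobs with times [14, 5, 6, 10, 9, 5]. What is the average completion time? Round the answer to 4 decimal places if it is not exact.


SJF order (ascending): [5, 5, 6, 9, 10, 14]
Completion times:
  Job 1: burst=5, C=5
  Job 2: burst=5, C=10
  Job 3: burst=6, C=16
  Job 4: burst=9, C=25
  Job 5: burst=10, C=35
  Job 6: burst=14, C=49
Average completion = 140/6 = 23.3333

23.3333


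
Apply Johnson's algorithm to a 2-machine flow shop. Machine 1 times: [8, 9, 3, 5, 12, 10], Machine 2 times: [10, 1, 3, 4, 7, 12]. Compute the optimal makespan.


Apply Johnson's rule:
  Group 1 (a <= b): [(3, 3, 3), (1, 8, 10), (6, 10, 12)]
  Group 2 (a > b): [(5, 12, 7), (4, 5, 4), (2, 9, 1)]
Optimal job order: [3, 1, 6, 5, 4, 2]
Schedule:
  Job 3: M1 done at 3, M2 done at 6
  Job 1: M1 done at 11, M2 done at 21
  Job 6: M1 done at 21, M2 done at 33
  Job 5: M1 done at 33, M2 done at 40
  Job 4: M1 done at 38, M2 done at 44
  Job 2: M1 done at 47, M2 done at 48
Makespan = 48

48


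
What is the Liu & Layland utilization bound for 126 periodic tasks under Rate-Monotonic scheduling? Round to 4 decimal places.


Compute 2^(1/126) = 1.0055163273
Subtract 1: 1.0055163273 - 1 = 0.0055163273
Multiply by n: 126 * 0.0055163273 = 0.6950572398
Round to 4 dp: 0.6951

0.6951


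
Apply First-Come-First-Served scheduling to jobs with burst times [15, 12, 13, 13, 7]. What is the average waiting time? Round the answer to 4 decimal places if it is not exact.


FCFS order (as given): [15, 12, 13, 13, 7]
Waiting times:
  Job 1: wait = 0
  Job 2: wait = 15
  Job 3: wait = 27
  Job 4: wait = 40
  Job 5: wait = 53
Sum of waiting times = 135
Average waiting time = 135/5 = 27.0

27.0


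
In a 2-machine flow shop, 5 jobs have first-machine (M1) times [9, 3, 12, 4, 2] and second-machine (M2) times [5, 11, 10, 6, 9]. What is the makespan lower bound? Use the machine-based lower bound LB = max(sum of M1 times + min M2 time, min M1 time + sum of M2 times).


LB1 = sum(M1 times) + min(M2 times) = 30 + 5 = 35
LB2 = min(M1 times) + sum(M2 times) = 2 + 41 = 43
Lower bound = max(LB1, LB2) = max(35, 43) = 43

43


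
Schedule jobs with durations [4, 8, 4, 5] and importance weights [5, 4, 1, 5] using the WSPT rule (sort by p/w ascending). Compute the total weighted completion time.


Compute p/w ratios and sort ascending (WSPT): [(4, 5), (5, 5), (8, 4), (4, 1)]
Compute weighted completion times:
  Job (p=4,w=5): C=4, w*C=5*4=20
  Job (p=5,w=5): C=9, w*C=5*9=45
  Job (p=8,w=4): C=17, w*C=4*17=68
  Job (p=4,w=1): C=21, w*C=1*21=21
Total weighted completion time = 154

154


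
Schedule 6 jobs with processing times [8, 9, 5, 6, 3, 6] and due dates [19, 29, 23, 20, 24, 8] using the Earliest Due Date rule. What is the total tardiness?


Sort by due date (EDD order): [(6, 8), (8, 19), (6, 20), (5, 23), (3, 24), (9, 29)]
Compute completion times and tardiness:
  Job 1: p=6, d=8, C=6, tardiness=max(0,6-8)=0
  Job 2: p=8, d=19, C=14, tardiness=max(0,14-19)=0
  Job 3: p=6, d=20, C=20, tardiness=max(0,20-20)=0
  Job 4: p=5, d=23, C=25, tardiness=max(0,25-23)=2
  Job 5: p=3, d=24, C=28, tardiness=max(0,28-24)=4
  Job 6: p=9, d=29, C=37, tardiness=max(0,37-29)=8
Total tardiness = 14

14


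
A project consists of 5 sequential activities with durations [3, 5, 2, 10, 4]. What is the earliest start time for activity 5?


Activity 5 starts after activities 1 through 4 complete.
Predecessor durations: [3, 5, 2, 10]
ES = 3 + 5 + 2 + 10 = 20

20


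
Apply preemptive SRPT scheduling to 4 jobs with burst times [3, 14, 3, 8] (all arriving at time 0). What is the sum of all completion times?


Since all jobs arrive at t=0, SRPT equals SPT ordering.
SPT order: [3, 3, 8, 14]
Completion times:
  Job 1: p=3, C=3
  Job 2: p=3, C=6
  Job 3: p=8, C=14
  Job 4: p=14, C=28
Total completion time = 3 + 6 + 14 + 28 = 51

51


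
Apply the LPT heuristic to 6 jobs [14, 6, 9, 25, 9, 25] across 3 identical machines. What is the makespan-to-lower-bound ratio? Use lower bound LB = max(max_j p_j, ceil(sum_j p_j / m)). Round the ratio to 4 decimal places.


LPT order: [25, 25, 14, 9, 9, 6]
Machine loads after assignment: [31, 25, 32]
LPT makespan = 32
Lower bound = max(max_job, ceil(total/3)) = max(25, 30) = 30
Ratio = 32 / 30 = 1.0667

1.0667


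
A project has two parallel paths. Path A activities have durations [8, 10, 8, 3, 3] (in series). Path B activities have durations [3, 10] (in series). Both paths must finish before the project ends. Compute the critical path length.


Path A total = 8 + 10 + 8 + 3 + 3 = 32
Path B total = 3 + 10 = 13
Critical path = longest path = max(32, 13) = 32

32


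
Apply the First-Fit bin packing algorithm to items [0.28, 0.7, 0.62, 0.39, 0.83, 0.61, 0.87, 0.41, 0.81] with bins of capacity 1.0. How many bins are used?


Place items sequentially using First-Fit:
  Item 0.28 -> new Bin 1
  Item 0.7 -> Bin 1 (now 0.98)
  Item 0.62 -> new Bin 2
  Item 0.39 -> new Bin 3
  Item 0.83 -> new Bin 4
  Item 0.61 -> Bin 3 (now 1.0)
  Item 0.87 -> new Bin 5
  Item 0.41 -> new Bin 6
  Item 0.81 -> new Bin 7
Total bins used = 7

7


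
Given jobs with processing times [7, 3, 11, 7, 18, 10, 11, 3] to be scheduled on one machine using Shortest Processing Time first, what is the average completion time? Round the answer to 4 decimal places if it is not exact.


Sort jobs by processing time (SPT order): [3, 3, 7, 7, 10, 11, 11, 18]
Compute completion times sequentially:
  Job 1: processing = 3, completes at 3
  Job 2: processing = 3, completes at 6
  Job 3: processing = 7, completes at 13
  Job 4: processing = 7, completes at 20
  Job 5: processing = 10, completes at 30
  Job 6: processing = 11, completes at 41
  Job 7: processing = 11, completes at 52
  Job 8: processing = 18, completes at 70
Sum of completion times = 235
Average completion time = 235/8 = 29.375

29.375


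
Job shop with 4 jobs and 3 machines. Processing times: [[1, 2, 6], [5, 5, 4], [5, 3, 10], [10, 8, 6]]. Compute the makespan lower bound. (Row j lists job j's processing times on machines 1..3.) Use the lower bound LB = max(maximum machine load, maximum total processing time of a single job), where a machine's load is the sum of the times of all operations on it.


Machine loads:
  Machine 1: 1 + 5 + 5 + 10 = 21
  Machine 2: 2 + 5 + 3 + 8 = 18
  Machine 3: 6 + 4 + 10 + 6 = 26
Max machine load = 26
Job totals:
  Job 1: 9
  Job 2: 14
  Job 3: 18
  Job 4: 24
Max job total = 24
Lower bound = max(26, 24) = 26

26


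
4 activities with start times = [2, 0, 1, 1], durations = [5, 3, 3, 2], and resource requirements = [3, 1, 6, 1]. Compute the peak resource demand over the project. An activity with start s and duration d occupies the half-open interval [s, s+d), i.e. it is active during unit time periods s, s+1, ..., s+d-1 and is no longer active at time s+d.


Each activity i is active on [start_i, start_i + duration_i).
Compute total resource usage per time slot:
  t=0: active resources = [1], total = 1
  t=1: active resources = [1, 6, 1], total = 8
  t=2: active resources = [3, 1, 6, 1], total = 11
  t=3: active resources = [3, 6], total = 9
  t=4: active resources = [3], total = 3
  t=5: active resources = [3], total = 3
  t=6: active resources = [3], total = 3
Peak resource demand = 11

11


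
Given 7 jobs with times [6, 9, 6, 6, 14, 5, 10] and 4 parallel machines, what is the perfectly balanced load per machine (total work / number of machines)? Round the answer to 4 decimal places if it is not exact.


Total processing time = 6 + 9 + 6 + 6 + 14 + 5 + 10 = 56
Number of machines = 4
Ideal balanced load = 56 / 4 = 14.0

14.0


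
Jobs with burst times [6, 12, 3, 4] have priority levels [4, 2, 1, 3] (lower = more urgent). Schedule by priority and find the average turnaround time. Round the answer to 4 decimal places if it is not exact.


Sort by priority (ascending = highest first):
Order: [(1, 3), (2, 12), (3, 4), (4, 6)]
Completion times:
  Priority 1, burst=3, C=3
  Priority 2, burst=12, C=15
  Priority 3, burst=4, C=19
  Priority 4, burst=6, C=25
Average turnaround = 62/4 = 15.5

15.5


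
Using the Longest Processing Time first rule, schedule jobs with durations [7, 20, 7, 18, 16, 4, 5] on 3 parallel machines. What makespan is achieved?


Sort jobs in decreasing order (LPT): [20, 18, 16, 7, 7, 5, 4]
Assign each job to the least loaded machine:
  Machine 1: jobs [20, 5], load = 25
  Machine 2: jobs [18, 7], load = 25
  Machine 3: jobs [16, 7, 4], load = 27
Makespan = max load = 27

27


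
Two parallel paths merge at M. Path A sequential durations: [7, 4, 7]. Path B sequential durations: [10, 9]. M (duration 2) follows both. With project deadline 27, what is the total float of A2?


Forward pass: ES(A2) = sum of predecessors on chain A = 7
EF = ES + duration = 7 + 4 = 11
Backward pass: LF(M) = deadline = 27; LS(M) = 27 - 2 = 25
LF(A2) = LS(M) - sum(successors on chain A) = 25 - 7 = 18
LS = LF - duration = 18 - 4 = 14
Total float = LS - ES = 14 - 7 = 7

7


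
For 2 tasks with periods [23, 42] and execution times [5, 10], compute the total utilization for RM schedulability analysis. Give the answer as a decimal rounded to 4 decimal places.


Compute individual utilizations (exact fractions):
  Task 1: C/T = 5/23 (approx. 0.2174)
  Task 2: C/T = 10/42 = 5/21 (approx. 0.2381)
Total utilization U = 5/23 + 5/21 = 220/483
Rounded to 4 decimal places: U = 0.4555
RM (Liu & Layland) bound for 2 tasks = 0.828427; compare with U = 220/483 (approx. 0.455487)
U <= bound, so schedulable by RM sufficient condition.

0.4555


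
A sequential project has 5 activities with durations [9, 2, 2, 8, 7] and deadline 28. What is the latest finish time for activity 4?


LF(activity 4) = deadline - sum of successor durations
Successors: activities 5 through 5 with durations [7]
Sum of successor durations = 7
LF = 28 - 7 = 21

21


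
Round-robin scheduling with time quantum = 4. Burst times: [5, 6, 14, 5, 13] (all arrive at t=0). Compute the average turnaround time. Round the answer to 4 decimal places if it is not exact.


Time quantum = 4
Execution trace:
  J1 runs 4 units, time = 4
  J2 runs 4 units, time = 8
  J3 runs 4 units, time = 12
  J4 runs 4 units, time = 16
  J5 runs 4 units, time = 20
  J1 runs 1 units, time = 21
  J2 runs 2 units, time = 23
  J3 runs 4 units, time = 27
  J4 runs 1 units, time = 28
  J5 runs 4 units, time = 32
  J3 runs 4 units, time = 36
  J5 runs 4 units, time = 40
  J3 runs 2 units, time = 42
  J5 runs 1 units, time = 43
Finish times: [21, 23, 42, 28, 43]
Average turnaround = 157/5 = 31.4

31.4


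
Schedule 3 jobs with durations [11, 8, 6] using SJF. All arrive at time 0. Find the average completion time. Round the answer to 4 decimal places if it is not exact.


SJF order (ascending): [6, 8, 11]
Completion times:
  Job 1: burst=6, C=6
  Job 2: burst=8, C=14
  Job 3: burst=11, C=25
Average completion = 45/3 = 15.0

15.0


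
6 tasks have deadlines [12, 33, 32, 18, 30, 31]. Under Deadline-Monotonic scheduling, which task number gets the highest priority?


Sort tasks by relative deadline (ascending):
  Task 1: deadline = 12
  Task 4: deadline = 18
  Task 5: deadline = 30
  Task 6: deadline = 31
  Task 3: deadline = 32
  Task 2: deadline = 33
Priority order (highest first): [1, 4, 5, 6, 3, 2]
Highest priority task = 1

1


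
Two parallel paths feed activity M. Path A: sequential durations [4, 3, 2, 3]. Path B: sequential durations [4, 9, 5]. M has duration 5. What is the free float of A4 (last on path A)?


ES(A4) = sum of predecessors on chain A = 9
EF(A4) = ES + duration = 9 + 3 = 12
Successor of A4 is M. ES(M) = max(sum(A), sum(B)) = max(12, 18) = 18
Free float = ES(successor) - EF(current) = 18 - 12 = 6

6


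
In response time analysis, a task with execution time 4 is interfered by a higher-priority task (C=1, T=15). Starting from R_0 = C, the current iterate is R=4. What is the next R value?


R_next = C + ceil(R_prev / T_hp) * C_hp
ceil(4 / 15) = ceil(0.2667) = 1
Interference = 1 * 1 = 1
R_next = 4 + 1 = 5

5


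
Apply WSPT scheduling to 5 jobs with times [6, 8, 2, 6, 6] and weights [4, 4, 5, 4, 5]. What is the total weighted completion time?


Compute p/w ratios and sort ascending (WSPT): [(2, 5), (6, 5), (6, 4), (6, 4), (8, 4)]
Compute weighted completion times:
  Job (p=2,w=5): C=2, w*C=5*2=10
  Job (p=6,w=5): C=8, w*C=5*8=40
  Job (p=6,w=4): C=14, w*C=4*14=56
  Job (p=6,w=4): C=20, w*C=4*20=80
  Job (p=8,w=4): C=28, w*C=4*28=112
Total weighted completion time = 298

298


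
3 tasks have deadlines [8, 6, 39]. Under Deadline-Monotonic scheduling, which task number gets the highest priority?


Sort tasks by relative deadline (ascending):
  Task 2: deadline = 6
  Task 1: deadline = 8
  Task 3: deadline = 39
Priority order (highest first): [2, 1, 3]
Highest priority task = 2

2


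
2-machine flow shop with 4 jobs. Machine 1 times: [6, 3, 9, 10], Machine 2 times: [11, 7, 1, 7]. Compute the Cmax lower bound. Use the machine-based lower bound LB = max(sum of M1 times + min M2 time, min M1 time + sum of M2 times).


LB1 = sum(M1 times) + min(M2 times) = 28 + 1 = 29
LB2 = min(M1 times) + sum(M2 times) = 3 + 26 = 29
Lower bound = max(LB1, LB2) = max(29, 29) = 29

29


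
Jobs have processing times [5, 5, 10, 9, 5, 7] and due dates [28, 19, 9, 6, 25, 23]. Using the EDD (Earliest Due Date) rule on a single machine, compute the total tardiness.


Sort by due date (EDD order): [(9, 6), (10, 9), (5, 19), (7, 23), (5, 25), (5, 28)]
Compute completion times and tardiness:
  Job 1: p=9, d=6, C=9, tardiness=max(0,9-6)=3
  Job 2: p=10, d=9, C=19, tardiness=max(0,19-9)=10
  Job 3: p=5, d=19, C=24, tardiness=max(0,24-19)=5
  Job 4: p=7, d=23, C=31, tardiness=max(0,31-23)=8
  Job 5: p=5, d=25, C=36, tardiness=max(0,36-25)=11
  Job 6: p=5, d=28, C=41, tardiness=max(0,41-28)=13
Total tardiness = 50

50


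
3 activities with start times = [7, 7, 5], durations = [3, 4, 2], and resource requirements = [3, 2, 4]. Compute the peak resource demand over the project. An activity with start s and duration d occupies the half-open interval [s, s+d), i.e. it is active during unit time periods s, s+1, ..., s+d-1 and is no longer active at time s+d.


Each activity i is active on [start_i, start_i + duration_i).
Compute total resource usage per time slot:
  t=0: active resources = [], total = 0
  t=1: active resources = [], total = 0
  t=2: active resources = [], total = 0
  t=3: active resources = [], total = 0
  t=4: active resources = [], total = 0
  t=5: active resources = [4], total = 4
  t=6: active resources = [4], total = 4
  t=7: active resources = [3, 2], total = 5
  t=8: active resources = [3, 2], total = 5
  t=9: active resources = [3, 2], total = 5
  t=10: active resources = [2], total = 2
Peak resource demand = 5

5


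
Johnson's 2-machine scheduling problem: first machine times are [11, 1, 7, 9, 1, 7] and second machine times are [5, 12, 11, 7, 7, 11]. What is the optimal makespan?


Apply Johnson's rule:
  Group 1 (a <= b): [(2, 1, 12), (5, 1, 7), (3, 7, 11), (6, 7, 11)]
  Group 2 (a > b): [(4, 9, 7), (1, 11, 5)]
Optimal job order: [2, 5, 3, 6, 4, 1]
Schedule:
  Job 2: M1 done at 1, M2 done at 13
  Job 5: M1 done at 2, M2 done at 20
  Job 3: M1 done at 9, M2 done at 31
  Job 6: M1 done at 16, M2 done at 42
  Job 4: M1 done at 25, M2 done at 49
  Job 1: M1 done at 36, M2 done at 54
Makespan = 54

54


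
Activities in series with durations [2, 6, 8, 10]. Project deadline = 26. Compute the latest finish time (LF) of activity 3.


LF(activity 3) = deadline - sum of successor durations
Successors: activities 4 through 4 with durations [10]
Sum of successor durations = 10
LF = 26 - 10 = 16

16


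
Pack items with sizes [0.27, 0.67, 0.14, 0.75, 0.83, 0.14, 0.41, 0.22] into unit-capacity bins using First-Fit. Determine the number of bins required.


Place items sequentially using First-Fit:
  Item 0.27 -> new Bin 1
  Item 0.67 -> Bin 1 (now 0.94)
  Item 0.14 -> new Bin 2
  Item 0.75 -> Bin 2 (now 0.89)
  Item 0.83 -> new Bin 3
  Item 0.14 -> Bin 3 (now 0.97)
  Item 0.41 -> new Bin 4
  Item 0.22 -> Bin 4 (now 0.63)
Total bins used = 4

4


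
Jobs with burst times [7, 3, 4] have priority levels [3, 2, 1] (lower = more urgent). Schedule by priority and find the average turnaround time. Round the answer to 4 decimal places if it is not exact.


Sort by priority (ascending = highest first):
Order: [(1, 4), (2, 3), (3, 7)]
Completion times:
  Priority 1, burst=4, C=4
  Priority 2, burst=3, C=7
  Priority 3, burst=7, C=14
Average turnaround = 25/3 = 8.3333

8.3333


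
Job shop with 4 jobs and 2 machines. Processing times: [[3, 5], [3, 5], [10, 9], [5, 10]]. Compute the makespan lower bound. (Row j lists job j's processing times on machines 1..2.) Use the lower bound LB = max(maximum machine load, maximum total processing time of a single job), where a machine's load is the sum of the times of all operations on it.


Machine loads:
  Machine 1: 3 + 3 + 10 + 5 = 21
  Machine 2: 5 + 5 + 9 + 10 = 29
Max machine load = 29
Job totals:
  Job 1: 8
  Job 2: 8
  Job 3: 19
  Job 4: 15
Max job total = 19
Lower bound = max(29, 19) = 29

29


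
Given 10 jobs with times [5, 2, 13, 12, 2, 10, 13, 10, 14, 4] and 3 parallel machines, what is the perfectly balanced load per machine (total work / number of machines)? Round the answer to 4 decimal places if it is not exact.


Total processing time = 5 + 2 + 13 + 12 + 2 + 10 + 13 + 10 + 14 + 4 = 85
Number of machines = 3
Ideal balanced load = 85 / 3 = 28.3333

28.3333


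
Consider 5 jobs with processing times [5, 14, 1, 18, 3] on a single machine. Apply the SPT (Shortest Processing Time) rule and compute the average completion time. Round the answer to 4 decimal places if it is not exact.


Sort jobs by processing time (SPT order): [1, 3, 5, 14, 18]
Compute completion times sequentially:
  Job 1: processing = 1, completes at 1
  Job 2: processing = 3, completes at 4
  Job 3: processing = 5, completes at 9
  Job 4: processing = 14, completes at 23
  Job 5: processing = 18, completes at 41
Sum of completion times = 78
Average completion time = 78/5 = 15.6

15.6
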